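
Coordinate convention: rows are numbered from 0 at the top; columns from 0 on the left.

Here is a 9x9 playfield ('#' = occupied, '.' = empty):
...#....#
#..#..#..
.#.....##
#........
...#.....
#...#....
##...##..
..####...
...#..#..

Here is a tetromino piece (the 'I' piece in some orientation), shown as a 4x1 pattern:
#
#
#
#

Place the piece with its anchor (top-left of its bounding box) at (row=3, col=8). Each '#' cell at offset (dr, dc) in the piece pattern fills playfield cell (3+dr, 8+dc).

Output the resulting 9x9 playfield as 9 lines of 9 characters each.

Answer: ...#....#
#..#..#..
.#.....##
#.......#
...#....#
#...#...#
##...##.#
..####...
...#..#..

Derivation:
Fill (3+0,8+0) = (3,8)
Fill (3+1,8+0) = (4,8)
Fill (3+2,8+0) = (5,8)
Fill (3+3,8+0) = (6,8)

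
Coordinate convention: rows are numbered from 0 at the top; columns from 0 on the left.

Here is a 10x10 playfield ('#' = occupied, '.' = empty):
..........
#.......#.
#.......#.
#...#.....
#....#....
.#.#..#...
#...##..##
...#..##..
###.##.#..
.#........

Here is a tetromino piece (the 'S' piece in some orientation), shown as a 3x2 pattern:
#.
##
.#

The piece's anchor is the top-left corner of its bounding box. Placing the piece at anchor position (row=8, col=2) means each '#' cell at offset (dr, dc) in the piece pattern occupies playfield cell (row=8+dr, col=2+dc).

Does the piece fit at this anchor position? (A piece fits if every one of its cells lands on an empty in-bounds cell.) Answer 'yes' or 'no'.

Check each piece cell at anchor (8, 2):
  offset (0,0) -> (8,2): occupied ('#') -> FAIL
  offset (1,0) -> (9,2): empty -> OK
  offset (1,1) -> (9,3): empty -> OK
  offset (2,1) -> (10,3): out of bounds -> FAIL
All cells valid: no

Answer: no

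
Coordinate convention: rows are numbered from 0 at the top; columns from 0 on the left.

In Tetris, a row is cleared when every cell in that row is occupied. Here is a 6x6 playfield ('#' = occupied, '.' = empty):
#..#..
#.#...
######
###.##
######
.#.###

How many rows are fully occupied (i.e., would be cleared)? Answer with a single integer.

Answer: 2

Derivation:
Check each row:
  row 0: 4 empty cells -> not full
  row 1: 4 empty cells -> not full
  row 2: 0 empty cells -> FULL (clear)
  row 3: 1 empty cell -> not full
  row 4: 0 empty cells -> FULL (clear)
  row 5: 2 empty cells -> not full
Total rows cleared: 2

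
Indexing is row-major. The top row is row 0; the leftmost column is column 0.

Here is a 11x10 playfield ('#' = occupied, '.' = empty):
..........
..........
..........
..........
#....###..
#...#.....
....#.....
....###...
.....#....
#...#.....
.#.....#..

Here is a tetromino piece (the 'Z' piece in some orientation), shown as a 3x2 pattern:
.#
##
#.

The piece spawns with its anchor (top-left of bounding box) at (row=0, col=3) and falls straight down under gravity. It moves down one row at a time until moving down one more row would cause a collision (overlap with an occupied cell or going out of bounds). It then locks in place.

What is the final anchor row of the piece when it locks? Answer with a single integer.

Answer: 3

Derivation:
Spawn at (row=0, col=3). Try each row:
  row 0: fits
  row 1: fits
  row 2: fits
  row 3: fits
  row 4: blocked -> lock at row 3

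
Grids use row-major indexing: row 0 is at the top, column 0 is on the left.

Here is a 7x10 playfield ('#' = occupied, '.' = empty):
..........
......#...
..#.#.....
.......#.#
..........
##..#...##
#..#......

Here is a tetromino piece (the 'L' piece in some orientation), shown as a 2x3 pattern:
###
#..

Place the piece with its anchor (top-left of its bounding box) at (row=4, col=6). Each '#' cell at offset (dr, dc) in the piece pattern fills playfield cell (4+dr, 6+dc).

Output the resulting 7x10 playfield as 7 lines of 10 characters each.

Answer: ..........
......#...
..#.#.....
.......#.#
......###.
##..#.#.##
#..#......

Derivation:
Fill (4+0,6+0) = (4,6)
Fill (4+0,6+1) = (4,7)
Fill (4+0,6+2) = (4,8)
Fill (4+1,6+0) = (5,6)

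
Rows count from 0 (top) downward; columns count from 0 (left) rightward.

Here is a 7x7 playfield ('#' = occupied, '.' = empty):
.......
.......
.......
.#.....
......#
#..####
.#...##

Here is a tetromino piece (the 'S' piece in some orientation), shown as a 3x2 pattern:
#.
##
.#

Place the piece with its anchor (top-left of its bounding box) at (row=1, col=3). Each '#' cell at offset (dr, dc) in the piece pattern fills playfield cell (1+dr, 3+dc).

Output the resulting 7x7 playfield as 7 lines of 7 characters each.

Answer: .......
...#...
...##..
.#..#..
......#
#..####
.#...##

Derivation:
Fill (1+0,3+0) = (1,3)
Fill (1+1,3+0) = (2,3)
Fill (1+1,3+1) = (2,4)
Fill (1+2,3+1) = (3,4)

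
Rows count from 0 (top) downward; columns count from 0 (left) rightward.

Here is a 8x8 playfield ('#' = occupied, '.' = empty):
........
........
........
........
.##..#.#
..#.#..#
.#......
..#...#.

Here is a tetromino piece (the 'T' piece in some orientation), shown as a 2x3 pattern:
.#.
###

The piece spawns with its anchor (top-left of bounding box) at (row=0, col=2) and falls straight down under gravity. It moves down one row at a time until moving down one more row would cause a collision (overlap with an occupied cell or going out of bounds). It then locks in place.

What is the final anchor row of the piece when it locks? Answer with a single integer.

Spawn at (row=0, col=2). Try each row:
  row 0: fits
  row 1: fits
  row 2: fits
  row 3: blocked -> lock at row 2

Answer: 2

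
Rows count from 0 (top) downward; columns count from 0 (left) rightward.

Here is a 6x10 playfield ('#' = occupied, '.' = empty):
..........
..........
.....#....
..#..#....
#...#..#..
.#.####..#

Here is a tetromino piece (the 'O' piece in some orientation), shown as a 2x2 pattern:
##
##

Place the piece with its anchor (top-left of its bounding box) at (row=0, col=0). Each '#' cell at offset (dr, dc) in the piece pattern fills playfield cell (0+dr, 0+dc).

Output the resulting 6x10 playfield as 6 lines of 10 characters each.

Fill (0+0,0+0) = (0,0)
Fill (0+0,0+1) = (0,1)
Fill (0+1,0+0) = (1,0)
Fill (0+1,0+1) = (1,1)

Answer: ##........
##........
.....#....
..#..#....
#...#..#..
.#.####..#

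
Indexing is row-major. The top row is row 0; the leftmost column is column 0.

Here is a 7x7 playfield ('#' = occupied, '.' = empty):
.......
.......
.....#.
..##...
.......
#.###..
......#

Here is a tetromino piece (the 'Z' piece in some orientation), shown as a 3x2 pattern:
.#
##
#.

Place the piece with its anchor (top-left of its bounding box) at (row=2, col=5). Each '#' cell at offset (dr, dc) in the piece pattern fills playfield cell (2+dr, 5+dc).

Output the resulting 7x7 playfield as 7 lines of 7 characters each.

Fill (2+0,5+1) = (2,6)
Fill (2+1,5+0) = (3,5)
Fill (2+1,5+1) = (3,6)
Fill (2+2,5+0) = (4,5)

Answer: .......
.......
.....##
..##.##
.....#.
#.###..
......#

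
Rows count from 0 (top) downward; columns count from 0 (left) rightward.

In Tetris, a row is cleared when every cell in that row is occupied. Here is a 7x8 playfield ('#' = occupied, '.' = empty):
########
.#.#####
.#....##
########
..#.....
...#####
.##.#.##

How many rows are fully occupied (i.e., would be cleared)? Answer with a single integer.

Answer: 2

Derivation:
Check each row:
  row 0: 0 empty cells -> FULL (clear)
  row 1: 2 empty cells -> not full
  row 2: 5 empty cells -> not full
  row 3: 0 empty cells -> FULL (clear)
  row 4: 7 empty cells -> not full
  row 5: 3 empty cells -> not full
  row 6: 3 empty cells -> not full
Total rows cleared: 2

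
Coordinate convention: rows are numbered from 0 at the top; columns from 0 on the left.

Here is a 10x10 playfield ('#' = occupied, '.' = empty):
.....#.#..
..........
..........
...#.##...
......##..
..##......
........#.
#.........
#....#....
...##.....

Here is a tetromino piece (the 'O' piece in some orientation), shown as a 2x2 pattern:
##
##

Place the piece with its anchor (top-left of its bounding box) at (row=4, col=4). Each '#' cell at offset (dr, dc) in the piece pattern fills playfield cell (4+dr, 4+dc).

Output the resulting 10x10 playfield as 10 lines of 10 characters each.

Answer: .....#.#..
..........
..........
...#.##...
....####..
..####....
........#.
#.........
#....#....
...##.....

Derivation:
Fill (4+0,4+0) = (4,4)
Fill (4+0,4+1) = (4,5)
Fill (4+1,4+0) = (5,4)
Fill (4+1,4+1) = (5,5)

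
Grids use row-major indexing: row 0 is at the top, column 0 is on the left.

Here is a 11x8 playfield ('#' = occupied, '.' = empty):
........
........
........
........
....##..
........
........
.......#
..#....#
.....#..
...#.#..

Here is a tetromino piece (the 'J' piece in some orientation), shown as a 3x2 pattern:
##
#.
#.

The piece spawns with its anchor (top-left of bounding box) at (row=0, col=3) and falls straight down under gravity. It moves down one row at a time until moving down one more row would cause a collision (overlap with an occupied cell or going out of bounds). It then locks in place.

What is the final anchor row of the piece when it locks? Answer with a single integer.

Spawn at (row=0, col=3). Try each row:
  row 0: fits
  row 1: fits
  row 2: fits
  row 3: fits
  row 4: blocked -> lock at row 3

Answer: 3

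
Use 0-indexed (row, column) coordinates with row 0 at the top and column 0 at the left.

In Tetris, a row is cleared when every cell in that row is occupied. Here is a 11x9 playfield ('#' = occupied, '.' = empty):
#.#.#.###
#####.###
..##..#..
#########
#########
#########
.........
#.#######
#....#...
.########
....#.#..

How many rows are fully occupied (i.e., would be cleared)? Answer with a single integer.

Check each row:
  row 0: 3 empty cells -> not full
  row 1: 1 empty cell -> not full
  row 2: 6 empty cells -> not full
  row 3: 0 empty cells -> FULL (clear)
  row 4: 0 empty cells -> FULL (clear)
  row 5: 0 empty cells -> FULL (clear)
  row 6: 9 empty cells -> not full
  row 7: 1 empty cell -> not full
  row 8: 7 empty cells -> not full
  row 9: 1 empty cell -> not full
  row 10: 7 empty cells -> not full
Total rows cleared: 3

Answer: 3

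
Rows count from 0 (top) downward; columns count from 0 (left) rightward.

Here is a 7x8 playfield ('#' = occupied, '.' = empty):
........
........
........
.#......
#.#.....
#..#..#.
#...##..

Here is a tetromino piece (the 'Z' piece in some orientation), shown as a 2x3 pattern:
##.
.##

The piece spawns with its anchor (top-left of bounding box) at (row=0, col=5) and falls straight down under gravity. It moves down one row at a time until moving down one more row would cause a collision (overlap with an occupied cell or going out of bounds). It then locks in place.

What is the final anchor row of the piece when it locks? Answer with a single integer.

Answer: 3

Derivation:
Spawn at (row=0, col=5). Try each row:
  row 0: fits
  row 1: fits
  row 2: fits
  row 3: fits
  row 4: blocked -> lock at row 3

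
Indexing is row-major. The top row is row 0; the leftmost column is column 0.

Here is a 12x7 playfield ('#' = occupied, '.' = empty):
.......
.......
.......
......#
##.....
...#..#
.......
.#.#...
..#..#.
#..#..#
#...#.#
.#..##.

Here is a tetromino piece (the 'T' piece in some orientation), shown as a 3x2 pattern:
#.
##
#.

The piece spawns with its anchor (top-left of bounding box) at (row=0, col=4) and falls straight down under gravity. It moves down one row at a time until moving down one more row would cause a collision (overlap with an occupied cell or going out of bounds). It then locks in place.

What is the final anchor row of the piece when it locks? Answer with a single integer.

Answer: 6

Derivation:
Spawn at (row=0, col=4). Try each row:
  row 0: fits
  row 1: fits
  row 2: fits
  row 3: fits
  row 4: fits
  row 5: fits
  row 6: fits
  row 7: blocked -> lock at row 6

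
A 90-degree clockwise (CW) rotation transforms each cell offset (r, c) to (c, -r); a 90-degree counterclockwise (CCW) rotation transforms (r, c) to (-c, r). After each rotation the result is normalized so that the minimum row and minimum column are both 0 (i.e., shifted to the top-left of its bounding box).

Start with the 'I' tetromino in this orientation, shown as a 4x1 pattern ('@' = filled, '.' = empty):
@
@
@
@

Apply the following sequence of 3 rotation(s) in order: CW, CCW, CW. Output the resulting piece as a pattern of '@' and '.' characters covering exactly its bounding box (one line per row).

Start:
@
@
@
@
After rotation 1 (CW):
@@@@
After rotation 2 (CCW):
@
@
@
@
After rotation 3 (CW):
@@@@

Answer: @@@@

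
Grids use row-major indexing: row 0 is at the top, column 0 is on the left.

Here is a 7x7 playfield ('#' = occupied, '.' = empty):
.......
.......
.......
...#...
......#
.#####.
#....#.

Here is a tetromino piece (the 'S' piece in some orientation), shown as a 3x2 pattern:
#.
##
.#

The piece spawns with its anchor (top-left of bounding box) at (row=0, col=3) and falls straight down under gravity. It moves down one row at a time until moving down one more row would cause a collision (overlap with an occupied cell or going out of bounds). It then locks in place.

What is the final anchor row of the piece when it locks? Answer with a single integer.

Answer: 1

Derivation:
Spawn at (row=0, col=3). Try each row:
  row 0: fits
  row 1: fits
  row 2: blocked -> lock at row 1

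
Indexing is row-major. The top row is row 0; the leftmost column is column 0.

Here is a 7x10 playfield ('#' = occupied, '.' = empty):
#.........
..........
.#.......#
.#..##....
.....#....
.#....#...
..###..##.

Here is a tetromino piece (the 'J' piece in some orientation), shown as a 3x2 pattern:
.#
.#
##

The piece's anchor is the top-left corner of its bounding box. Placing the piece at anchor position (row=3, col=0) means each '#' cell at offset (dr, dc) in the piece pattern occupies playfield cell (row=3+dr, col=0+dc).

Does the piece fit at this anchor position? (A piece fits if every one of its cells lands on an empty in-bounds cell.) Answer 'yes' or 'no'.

Answer: no

Derivation:
Check each piece cell at anchor (3, 0):
  offset (0,1) -> (3,1): occupied ('#') -> FAIL
  offset (1,1) -> (4,1): empty -> OK
  offset (2,0) -> (5,0): empty -> OK
  offset (2,1) -> (5,1): occupied ('#') -> FAIL
All cells valid: no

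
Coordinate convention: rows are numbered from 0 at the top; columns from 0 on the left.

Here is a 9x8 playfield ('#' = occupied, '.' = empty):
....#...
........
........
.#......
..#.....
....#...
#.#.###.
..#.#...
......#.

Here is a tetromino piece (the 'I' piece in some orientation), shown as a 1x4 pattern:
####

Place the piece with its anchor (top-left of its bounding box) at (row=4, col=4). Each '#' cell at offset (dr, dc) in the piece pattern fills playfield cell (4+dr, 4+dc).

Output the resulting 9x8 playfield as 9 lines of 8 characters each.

Fill (4+0,4+0) = (4,4)
Fill (4+0,4+1) = (4,5)
Fill (4+0,4+2) = (4,6)
Fill (4+0,4+3) = (4,7)

Answer: ....#...
........
........
.#......
..#.####
....#...
#.#.###.
..#.#...
......#.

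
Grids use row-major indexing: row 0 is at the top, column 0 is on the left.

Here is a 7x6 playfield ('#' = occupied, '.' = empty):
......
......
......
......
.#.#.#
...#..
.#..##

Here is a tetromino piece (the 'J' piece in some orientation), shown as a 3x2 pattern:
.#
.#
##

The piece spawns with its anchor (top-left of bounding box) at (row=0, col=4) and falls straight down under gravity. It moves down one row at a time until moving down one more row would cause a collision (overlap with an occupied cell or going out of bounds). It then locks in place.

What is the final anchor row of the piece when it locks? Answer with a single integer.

Spawn at (row=0, col=4). Try each row:
  row 0: fits
  row 1: fits
  row 2: blocked -> lock at row 1

Answer: 1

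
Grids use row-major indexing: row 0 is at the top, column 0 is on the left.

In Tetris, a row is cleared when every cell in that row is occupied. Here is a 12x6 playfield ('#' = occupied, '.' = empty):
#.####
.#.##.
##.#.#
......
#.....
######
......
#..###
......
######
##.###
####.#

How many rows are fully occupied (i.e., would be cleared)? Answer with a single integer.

Check each row:
  row 0: 1 empty cell -> not full
  row 1: 3 empty cells -> not full
  row 2: 2 empty cells -> not full
  row 3: 6 empty cells -> not full
  row 4: 5 empty cells -> not full
  row 5: 0 empty cells -> FULL (clear)
  row 6: 6 empty cells -> not full
  row 7: 2 empty cells -> not full
  row 8: 6 empty cells -> not full
  row 9: 0 empty cells -> FULL (clear)
  row 10: 1 empty cell -> not full
  row 11: 1 empty cell -> not full
Total rows cleared: 2

Answer: 2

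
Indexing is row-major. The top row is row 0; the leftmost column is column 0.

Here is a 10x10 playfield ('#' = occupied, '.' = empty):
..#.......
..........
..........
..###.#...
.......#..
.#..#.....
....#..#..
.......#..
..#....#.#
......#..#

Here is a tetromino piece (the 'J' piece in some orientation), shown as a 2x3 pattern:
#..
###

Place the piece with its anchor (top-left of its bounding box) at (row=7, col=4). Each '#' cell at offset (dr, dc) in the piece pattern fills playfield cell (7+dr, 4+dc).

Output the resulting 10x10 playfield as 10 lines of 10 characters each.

Fill (7+0,4+0) = (7,4)
Fill (7+1,4+0) = (8,4)
Fill (7+1,4+1) = (8,5)
Fill (7+1,4+2) = (8,6)

Answer: ..#.......
..........
..........
..###.#...
.......#..
.#..#.....
....#..#..
....#..#..
..#.####.#
......#..#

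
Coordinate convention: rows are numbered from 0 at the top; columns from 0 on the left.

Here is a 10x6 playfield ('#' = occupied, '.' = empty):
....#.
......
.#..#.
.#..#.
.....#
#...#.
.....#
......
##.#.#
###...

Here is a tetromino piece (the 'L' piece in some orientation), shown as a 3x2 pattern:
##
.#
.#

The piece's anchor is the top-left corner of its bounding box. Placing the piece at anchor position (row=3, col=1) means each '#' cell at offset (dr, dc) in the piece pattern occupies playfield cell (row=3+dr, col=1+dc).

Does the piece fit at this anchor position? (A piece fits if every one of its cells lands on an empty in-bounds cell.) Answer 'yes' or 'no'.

Answer: no

Derivation:
Check each piece cell at anchor (3, 1):
  offset (0,0) -> (3,1): occupied ('#') -> FAIL
  offset (0,1) -> (3,2): empty -> OK
  offset (1,1) -> (4,2): empty -> OK
  offset (2,1) -> (5,2): empty -> OK
All cells valid: no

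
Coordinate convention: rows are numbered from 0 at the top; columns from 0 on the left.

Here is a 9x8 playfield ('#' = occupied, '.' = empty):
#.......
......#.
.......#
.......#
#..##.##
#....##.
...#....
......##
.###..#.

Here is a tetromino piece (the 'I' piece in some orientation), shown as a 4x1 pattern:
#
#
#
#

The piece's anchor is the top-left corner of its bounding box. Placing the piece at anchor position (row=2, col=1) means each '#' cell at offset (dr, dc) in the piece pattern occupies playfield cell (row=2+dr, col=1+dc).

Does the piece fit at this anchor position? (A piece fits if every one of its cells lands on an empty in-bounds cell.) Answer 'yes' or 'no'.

Answer: yes

Derivation:
Check each piece cell at anchor (2, 1):
  offset (0,0) -> (2,1): empty -> OK
  offset (1,0) -> (3,1): empty -> OK
  offset (2,0) -> (4,1): empty -> OK
  offset (3,0) -> (5,1): empty -> OK
All cells valid: yes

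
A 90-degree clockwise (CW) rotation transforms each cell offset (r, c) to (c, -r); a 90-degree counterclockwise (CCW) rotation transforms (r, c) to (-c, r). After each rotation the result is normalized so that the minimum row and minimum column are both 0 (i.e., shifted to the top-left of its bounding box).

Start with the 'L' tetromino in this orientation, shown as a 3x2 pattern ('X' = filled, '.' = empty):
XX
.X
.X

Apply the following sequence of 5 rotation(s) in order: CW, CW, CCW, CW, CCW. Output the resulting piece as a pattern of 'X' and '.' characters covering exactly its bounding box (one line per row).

Answer: ..X
XXX

Derivation:
Start:
XX
.X
.X
After rotation 1 (CW):
..X
XXX
After rotation 2 (CW):
X.
X.
XX
After rotation 3 (CCW):
..X
XXX
After rotation 4 (CW):
X.
X.
XX
After rotation 5 (CCW):
..X
XXX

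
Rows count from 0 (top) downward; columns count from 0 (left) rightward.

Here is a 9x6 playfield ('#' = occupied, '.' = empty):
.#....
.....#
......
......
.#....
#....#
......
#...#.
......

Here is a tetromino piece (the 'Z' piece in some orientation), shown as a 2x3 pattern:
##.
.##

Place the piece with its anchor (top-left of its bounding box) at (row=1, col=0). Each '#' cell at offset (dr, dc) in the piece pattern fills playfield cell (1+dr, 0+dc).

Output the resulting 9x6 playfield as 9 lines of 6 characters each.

Fill (1+0,0+0) = (1,0)
Fill (1+0,0+1) = (1,1)
Fill (1+1,0+1) = (2,1)
Fill (1+1,0+2) = (2,2)

Answer: .#....
##...#
.##...
......
.#....
#....#
......
#...#.
......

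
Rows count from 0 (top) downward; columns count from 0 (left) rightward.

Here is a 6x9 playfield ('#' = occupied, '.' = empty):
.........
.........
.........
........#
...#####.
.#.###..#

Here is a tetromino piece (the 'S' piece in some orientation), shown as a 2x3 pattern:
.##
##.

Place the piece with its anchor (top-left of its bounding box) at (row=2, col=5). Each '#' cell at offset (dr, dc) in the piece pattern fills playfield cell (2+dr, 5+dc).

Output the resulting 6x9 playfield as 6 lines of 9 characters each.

Fill (2+0,5+1) = (2,6)
Fill (2+0,5+2) = (2,7)
Fill (2+1,5+0) = (3,5)
Fill (2+1,5+1) = (3,6)

Answer: .........
.........
......##.
.....##.#
...#####.
.#.###..#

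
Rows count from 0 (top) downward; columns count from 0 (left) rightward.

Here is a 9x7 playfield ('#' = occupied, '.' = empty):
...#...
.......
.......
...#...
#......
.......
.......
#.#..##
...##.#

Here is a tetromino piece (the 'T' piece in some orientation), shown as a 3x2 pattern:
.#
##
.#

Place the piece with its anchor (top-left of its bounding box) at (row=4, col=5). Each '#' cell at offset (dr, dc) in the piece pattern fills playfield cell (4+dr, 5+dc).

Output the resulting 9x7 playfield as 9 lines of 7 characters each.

Answer: ...#...
.......
.......
...#...
#.....#
.....##
......#
#.#..##
...##.#

Derivation:
Fill (4+0,5+1) = (4,6)
Fill (4+1,5+0) = (5,5)
Fill (4+1,5+1) = (5,6)
Fill (4+2,5+1) = (6,6)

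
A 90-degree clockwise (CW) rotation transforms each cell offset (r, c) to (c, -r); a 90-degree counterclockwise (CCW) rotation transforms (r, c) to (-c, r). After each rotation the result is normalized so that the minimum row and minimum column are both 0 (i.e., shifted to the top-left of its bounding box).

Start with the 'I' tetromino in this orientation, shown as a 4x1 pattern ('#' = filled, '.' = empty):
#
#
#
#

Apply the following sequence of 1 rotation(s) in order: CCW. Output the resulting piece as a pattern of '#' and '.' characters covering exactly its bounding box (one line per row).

Answer: ####

Derivation:
Start:
#
#
#
#
After rotation 1 (CCW):
####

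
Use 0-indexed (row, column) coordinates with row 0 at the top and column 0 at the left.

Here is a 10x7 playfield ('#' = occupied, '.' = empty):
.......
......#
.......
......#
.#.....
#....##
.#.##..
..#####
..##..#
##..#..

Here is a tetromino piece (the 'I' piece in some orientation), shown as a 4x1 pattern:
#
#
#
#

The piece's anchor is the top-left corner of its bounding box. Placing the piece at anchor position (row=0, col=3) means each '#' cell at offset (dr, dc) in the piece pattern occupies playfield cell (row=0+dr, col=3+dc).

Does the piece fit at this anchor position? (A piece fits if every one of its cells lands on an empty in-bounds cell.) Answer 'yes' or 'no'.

Answer: yes

Derivation:
Check each piece cell at anchor (0, 3):
  offset (0,0) -> (0,3): empty -> OK
  offset (1,0) -> (1,3): empty -> OK
  offset (2,0) -> (2,3): empty -> OK
  offset (3,0) -> (3,3): empty -> OK
All cells valid: yes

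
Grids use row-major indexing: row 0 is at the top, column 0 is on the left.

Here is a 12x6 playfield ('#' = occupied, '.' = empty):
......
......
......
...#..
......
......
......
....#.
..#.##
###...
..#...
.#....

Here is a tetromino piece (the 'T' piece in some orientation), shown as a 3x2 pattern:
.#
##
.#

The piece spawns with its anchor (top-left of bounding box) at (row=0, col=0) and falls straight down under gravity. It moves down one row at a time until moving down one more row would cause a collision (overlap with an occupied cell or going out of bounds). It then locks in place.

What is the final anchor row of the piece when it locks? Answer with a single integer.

Spawn at (row=0, col=0). Try each row:
  row 0: fits
  row 1: fits
  row 2: fits
  row 3: fits
  row 4: fits
  row 5: fits
  row 6: fits
  row 7: blocked -> lock at row 6

Answer: 6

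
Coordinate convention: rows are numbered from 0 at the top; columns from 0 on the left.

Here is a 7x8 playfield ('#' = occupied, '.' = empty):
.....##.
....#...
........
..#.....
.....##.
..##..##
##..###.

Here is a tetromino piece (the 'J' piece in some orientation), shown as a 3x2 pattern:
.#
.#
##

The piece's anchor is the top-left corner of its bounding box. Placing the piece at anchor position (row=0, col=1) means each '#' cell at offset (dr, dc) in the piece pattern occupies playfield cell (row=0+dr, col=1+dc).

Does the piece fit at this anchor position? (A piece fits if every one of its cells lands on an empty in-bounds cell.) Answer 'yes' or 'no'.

Check each piece cell at anchor (0, 1):
  offset (0,1) -> (0,2): empty -> OK
  offset (1,1) -> (1,2): empty -> OK
  offset (2,0) -> (2,1): empty -> OK
  offset (2,1) -> (2,2): empty -> OK
All cells valid: yes

Answer: yes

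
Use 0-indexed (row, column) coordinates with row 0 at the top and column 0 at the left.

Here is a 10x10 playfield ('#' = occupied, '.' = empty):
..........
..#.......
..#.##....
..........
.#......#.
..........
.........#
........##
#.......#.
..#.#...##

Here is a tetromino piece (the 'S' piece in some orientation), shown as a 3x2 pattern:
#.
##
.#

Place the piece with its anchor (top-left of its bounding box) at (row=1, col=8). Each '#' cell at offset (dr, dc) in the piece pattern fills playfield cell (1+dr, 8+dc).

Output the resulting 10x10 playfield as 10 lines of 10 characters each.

Fill (1+0,8+0) = (1,8)
Fill (1+1,8+0) = (2,8)
Fill (1+1,8+1) = (2,9)
Fill (1+2,8+1) = (3,9)

Answer: ..........
..#.....#.
..#.##..##
.........#
.#......#.
..........
.........#
........##
#.......#.
..#.#...##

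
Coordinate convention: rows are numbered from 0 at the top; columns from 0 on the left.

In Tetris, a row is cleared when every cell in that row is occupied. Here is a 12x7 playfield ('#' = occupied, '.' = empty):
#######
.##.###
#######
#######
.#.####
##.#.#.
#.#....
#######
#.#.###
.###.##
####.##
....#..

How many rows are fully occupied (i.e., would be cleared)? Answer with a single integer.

Check each row:
  row 0: 0 empty cells -> FULL (clear)
  row 1: 2 empty cells -> not full
  row 2: 0 empty cells -> FULL (clear)
  row 3: 0 empty cells -> FULL (clear)
  row 4: 2 empty cells -> not full
  row 5: 3 empty cells -> not full
  row 6: 5 empty cells -> not full
  row 7: 0 empty cells -> FULL (clear)
  row 8: 2 empty cells -> not full
  row 9: 2 empty cells -> not full
  row 10: 1 empty cell -> not full
  row 11: 6 empty cells -> not full
Total rows cleared: 4

Answer: 4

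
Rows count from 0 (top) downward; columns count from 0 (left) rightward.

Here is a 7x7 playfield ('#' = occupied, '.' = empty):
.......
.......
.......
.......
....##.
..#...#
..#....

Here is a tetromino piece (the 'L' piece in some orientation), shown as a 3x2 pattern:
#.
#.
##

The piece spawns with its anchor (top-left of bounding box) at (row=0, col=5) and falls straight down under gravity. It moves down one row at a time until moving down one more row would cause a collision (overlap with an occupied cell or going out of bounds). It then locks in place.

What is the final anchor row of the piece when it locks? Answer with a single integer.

Spawn at (row=0, col=5). Try each row:
  row 0: fits
  row 1: fits
  row 2: blocked -> lock at row 1

Answer: 1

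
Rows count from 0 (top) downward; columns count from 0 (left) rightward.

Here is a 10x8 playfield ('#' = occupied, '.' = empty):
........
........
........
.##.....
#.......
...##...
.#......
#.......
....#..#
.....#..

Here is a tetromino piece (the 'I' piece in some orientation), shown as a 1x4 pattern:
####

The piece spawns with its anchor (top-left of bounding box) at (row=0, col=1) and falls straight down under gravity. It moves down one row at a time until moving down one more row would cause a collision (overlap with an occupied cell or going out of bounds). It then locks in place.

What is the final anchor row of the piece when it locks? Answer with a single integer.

Spawn at (row=0, col=1). Try each row:
  row 0: fits
  row 1: fits
  row 2: fits
  row 3: blocked -> lock at row 2

Answer: 2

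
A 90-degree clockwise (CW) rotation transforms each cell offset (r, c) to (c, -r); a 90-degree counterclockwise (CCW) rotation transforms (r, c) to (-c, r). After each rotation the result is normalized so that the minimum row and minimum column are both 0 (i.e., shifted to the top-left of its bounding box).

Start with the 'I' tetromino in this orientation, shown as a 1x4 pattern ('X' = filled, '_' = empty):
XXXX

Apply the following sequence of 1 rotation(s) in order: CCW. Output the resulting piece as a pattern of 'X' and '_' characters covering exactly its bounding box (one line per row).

Answer: X
X
X
X

Derivation:
Start:
XXXX
After rotation 1 (CCW):
X
X
X
X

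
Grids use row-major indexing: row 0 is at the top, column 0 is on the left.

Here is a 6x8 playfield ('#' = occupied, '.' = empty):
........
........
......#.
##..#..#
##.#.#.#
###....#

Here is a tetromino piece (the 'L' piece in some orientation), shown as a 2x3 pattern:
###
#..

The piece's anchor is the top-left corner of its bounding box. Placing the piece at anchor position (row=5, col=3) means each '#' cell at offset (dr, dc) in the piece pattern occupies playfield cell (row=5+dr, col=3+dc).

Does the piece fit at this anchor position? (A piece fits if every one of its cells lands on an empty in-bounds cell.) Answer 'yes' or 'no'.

Check each piece cell at anchor (5, 3):
  offset (0,0) -> (5,3): empty -> OK
  offset (0,1) -> (5,4): empty -> OK
  offset (0,2) -> (5,5): empty -> OK
  offset (1,0) -> (6,3): out of bounds -> FAIL
All cells valid: no

Answer: no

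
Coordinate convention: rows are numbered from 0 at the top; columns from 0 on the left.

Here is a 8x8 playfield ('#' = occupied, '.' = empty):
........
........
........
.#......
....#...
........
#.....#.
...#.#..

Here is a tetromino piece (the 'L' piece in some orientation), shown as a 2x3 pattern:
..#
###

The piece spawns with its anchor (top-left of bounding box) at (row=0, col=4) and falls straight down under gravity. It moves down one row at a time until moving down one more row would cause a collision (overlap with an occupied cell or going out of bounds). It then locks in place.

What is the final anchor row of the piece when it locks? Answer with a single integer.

Answer: 2

Derivation:
Spawn at (row=0, col=4). Try each row:
  row 0: fits
  row 1: fits
  row 2: fits
  row 3: blocked -> lock at row 2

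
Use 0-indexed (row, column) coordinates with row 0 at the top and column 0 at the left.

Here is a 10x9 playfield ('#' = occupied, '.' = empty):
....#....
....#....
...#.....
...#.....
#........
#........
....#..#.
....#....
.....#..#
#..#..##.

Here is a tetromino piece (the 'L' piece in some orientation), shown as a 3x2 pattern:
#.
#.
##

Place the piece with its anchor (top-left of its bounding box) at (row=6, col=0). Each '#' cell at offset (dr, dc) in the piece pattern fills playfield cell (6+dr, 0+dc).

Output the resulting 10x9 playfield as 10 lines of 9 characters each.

Answer: ....#....
....#....
...#.....
...#.....
#........
#........
#...#..#.
#...#....
##...#..#
#..#..##.

Derivation:
Fill (6+0,0+0) = (6,0)
Fill (6+1,0+0) = (7,0)
Fill (6+2,0+0) = (8,0)
Fill (6+2,0+1) = (8,1)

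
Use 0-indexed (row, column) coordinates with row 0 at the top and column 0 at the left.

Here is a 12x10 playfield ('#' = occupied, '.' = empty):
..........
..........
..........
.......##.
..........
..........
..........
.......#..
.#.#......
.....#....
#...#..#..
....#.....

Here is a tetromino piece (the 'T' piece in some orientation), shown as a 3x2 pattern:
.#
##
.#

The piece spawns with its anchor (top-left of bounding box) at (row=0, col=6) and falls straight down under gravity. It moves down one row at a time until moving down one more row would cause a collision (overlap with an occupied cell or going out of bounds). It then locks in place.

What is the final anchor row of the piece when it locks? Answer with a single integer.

Answer: 0

Derivation:
Spawn at (row=0, col=6). Try each row:
  row 0: fits
  row 1: blocked -> lock at row 0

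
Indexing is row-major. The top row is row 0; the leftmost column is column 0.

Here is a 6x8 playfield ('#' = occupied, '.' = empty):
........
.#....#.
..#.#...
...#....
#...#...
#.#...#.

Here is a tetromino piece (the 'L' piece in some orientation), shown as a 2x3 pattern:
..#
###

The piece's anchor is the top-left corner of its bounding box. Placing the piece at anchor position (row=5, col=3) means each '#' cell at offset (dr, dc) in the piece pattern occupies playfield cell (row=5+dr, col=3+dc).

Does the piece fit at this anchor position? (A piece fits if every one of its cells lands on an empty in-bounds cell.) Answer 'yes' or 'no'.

Answer: no

Derivation:
Check each piece cell at anchor (5, 3):
  offset (0,2) -> (5,5): empty -> OK
  offset (1,0) -> (6,3): out of bounds -> FAIL
  offset (1,1) -> (6,4): out of bounds -> FAIL
  offset (1,2) -> (6,5): out of bounds -> FAIL
All cells valid: no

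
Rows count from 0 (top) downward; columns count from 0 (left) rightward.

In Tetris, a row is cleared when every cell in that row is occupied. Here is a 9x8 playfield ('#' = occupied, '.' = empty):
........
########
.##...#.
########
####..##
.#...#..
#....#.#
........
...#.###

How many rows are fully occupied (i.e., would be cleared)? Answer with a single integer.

Check each row:
  row 0: 8 empty cells -> not full
  row 1: 0 empty cells -> FULL (clear)
  row 2: 5 empty cells -> not full
  row 3: 0 empty cells -> FULL (clear)
  row 4: 2 empty cells -> not full
  row 5: 6 empty cells -> not full
  row 6: 5 empty cells -> not full
  row 7: 8 empty cells -> not full
  row 8: 4 empty cells -> not full
Total rows cleared: 2

Answer: 2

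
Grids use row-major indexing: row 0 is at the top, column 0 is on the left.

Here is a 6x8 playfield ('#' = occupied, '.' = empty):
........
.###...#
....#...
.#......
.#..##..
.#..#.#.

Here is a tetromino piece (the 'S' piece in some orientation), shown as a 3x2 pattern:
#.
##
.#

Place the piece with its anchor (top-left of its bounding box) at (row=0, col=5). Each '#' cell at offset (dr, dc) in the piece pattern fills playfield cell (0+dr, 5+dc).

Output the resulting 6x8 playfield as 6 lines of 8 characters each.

Fill (0+0,5+0) = (0,5)
Fill (0+1,5+0) = (1,5)
Fill (0+1,5+1) = (1,6)
Fill (0+2,5+1) = (2,6)

Answer: .....#..
.###.###
....#.#.
.#......
.#..##..
.#..#.#.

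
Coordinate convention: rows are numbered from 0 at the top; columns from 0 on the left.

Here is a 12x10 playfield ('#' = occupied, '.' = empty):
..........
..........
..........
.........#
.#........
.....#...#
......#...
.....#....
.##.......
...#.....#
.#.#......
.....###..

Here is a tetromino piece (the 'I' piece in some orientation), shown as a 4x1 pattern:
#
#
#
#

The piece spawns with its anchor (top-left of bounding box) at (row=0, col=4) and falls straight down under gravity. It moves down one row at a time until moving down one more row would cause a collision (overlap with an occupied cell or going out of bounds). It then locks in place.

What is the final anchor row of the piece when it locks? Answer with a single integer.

Answer: 8

Derivation:
Spawn at (row=0, col=4). Try each row:
  row 0: fits
  row 1: fits
  row 2: fits
  row 3: fits
  row 4: fits
  row 5: fits
  row 6: fits
  row 7: fits
  row 8: fits
  row 9: blocked -> lock at row 8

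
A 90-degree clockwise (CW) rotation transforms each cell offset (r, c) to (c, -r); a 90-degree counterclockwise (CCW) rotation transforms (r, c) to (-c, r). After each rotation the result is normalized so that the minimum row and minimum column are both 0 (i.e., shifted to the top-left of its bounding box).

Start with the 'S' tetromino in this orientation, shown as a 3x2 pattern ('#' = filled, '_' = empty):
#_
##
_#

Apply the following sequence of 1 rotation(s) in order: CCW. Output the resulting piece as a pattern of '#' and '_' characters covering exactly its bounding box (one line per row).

Answer: _##
##_

Derivation:
Start:
#_
##
_#
After rotation 1 (CCW):
_##
##_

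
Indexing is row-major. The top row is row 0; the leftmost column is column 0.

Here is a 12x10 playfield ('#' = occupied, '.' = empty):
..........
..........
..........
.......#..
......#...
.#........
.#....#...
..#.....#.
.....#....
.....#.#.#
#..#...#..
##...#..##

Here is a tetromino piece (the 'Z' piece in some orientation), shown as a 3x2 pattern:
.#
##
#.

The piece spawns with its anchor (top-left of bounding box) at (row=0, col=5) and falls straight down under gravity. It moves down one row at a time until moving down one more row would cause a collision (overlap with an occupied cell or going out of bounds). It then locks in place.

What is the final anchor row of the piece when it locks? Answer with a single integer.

Answer: 2

Derivation:
Spawn at (row=0, col=5). Try each row:
  row 0: fits
  row 1: fits
  row 2: fits
  row 3: blocked -> lock at row 2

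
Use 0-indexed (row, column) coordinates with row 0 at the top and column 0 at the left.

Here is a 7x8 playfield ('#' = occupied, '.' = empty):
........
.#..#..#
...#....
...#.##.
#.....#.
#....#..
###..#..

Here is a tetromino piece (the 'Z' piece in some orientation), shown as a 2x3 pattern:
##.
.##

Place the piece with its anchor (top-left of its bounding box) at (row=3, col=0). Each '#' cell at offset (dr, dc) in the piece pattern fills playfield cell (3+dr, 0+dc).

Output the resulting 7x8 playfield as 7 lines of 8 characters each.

Fill (3+0,0+0) = (3,0)
Fill (3+0,0+1) = (3,1)
Fill (3+1,0+1) = (4,1)
Fill (3+1,0+2) = (4,2)

Answer: ........
.#..#..#
...#....
##.#.##.
###...#.
#....#..
###..#..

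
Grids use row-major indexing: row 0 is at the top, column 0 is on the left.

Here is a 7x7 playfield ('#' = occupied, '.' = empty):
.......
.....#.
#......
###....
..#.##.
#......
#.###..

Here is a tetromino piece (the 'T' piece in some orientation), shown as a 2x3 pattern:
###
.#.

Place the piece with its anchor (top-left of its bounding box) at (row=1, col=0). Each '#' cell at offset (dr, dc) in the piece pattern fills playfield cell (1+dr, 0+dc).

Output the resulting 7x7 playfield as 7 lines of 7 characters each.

Answer: .......
###..#.
##.....
###....
..#.##.
#......
#.###..

Derivation:
Fill (1+0,0+0) = (1,0)
Fill (1+0,0+1) = (1,1)
Fill (1+0,0+2) = (1,2)
Fill (1+1,0+1) = (2,1)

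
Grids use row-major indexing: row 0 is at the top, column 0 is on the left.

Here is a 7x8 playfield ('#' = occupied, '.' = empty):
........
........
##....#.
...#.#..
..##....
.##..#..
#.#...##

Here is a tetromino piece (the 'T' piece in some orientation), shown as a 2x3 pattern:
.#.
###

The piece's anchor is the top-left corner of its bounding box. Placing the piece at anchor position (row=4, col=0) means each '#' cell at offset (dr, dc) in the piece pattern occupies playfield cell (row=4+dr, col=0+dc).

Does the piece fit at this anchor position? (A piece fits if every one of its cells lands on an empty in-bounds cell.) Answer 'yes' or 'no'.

Answer: no

Derivation:
Check each piece cell at anchor (4, 0):
  offset (0,1) -> (4,1): empty -> OK
  offset (1,0) -> (5,0): empty -> OK
  offset (1,1) -> (5,1): occupied ('#') -> FAIL
  offset (1,2) -> (5,2): occupied ('#') -> FAIL
All cells valid: no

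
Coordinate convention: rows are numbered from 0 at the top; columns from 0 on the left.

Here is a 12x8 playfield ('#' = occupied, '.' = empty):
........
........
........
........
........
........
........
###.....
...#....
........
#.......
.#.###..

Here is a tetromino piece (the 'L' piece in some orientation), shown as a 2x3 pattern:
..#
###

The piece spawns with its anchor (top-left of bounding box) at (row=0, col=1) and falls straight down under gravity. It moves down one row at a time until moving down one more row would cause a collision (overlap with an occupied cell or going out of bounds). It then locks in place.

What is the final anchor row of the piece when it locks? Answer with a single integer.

Answer: 5

Derivation:
Spawn at (row=0, col=1). Try each row:
  row 0: fits
  row 1: fits
  row 2: fits
  row 3: fits
  row 4: fits
  row 5: fits
  row 6: blocked -> lock at row 5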